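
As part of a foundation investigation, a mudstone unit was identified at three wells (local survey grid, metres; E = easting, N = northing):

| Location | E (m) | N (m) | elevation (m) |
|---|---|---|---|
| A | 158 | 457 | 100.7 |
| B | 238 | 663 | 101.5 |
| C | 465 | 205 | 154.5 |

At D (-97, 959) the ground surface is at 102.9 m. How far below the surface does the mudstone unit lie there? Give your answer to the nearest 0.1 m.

61.1 m

Let the plane be z = a·E + b·N + c.
B−A: 80a + 206b = 0.8;  C−A: 307a − 252b = 53.8.
Solving gives a = 0.13530, b = −0.04866.
Then c = 100.7 − a·158 − b·457 = 101.56.
At (-97, 959): z_contact = −13.12 − 46.67 + 101.56 = 41.77 m.
Depth below ground = 102.9 − 41.77 = 61.1 m.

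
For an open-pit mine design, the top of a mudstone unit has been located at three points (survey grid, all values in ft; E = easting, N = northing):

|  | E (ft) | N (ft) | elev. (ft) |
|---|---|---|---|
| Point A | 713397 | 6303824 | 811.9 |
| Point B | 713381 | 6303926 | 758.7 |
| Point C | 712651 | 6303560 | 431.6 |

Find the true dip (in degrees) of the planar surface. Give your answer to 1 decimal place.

Two edge vectors: Point A→Point B = (-16, 102, -53.2), Point A→Point C = (-746, -264, -380.3).
Normal n = (Point A→Point B) × (Point A→Point C) = (-52835.4, 33602.4, 80316).
So ∂z/∂E = −n_x/n_z = 0.65784 and ∂z/∂N = −n_y/n_z = −0.41838.
Gradient magnitude |∇z| = √(a² + b²) = √(0.43276 + 0.17504) = 0.77961.
True dip = arctan(0.77961) = 37.9°, dipping toward WNW (azimuth ≈ 302°).

37.9°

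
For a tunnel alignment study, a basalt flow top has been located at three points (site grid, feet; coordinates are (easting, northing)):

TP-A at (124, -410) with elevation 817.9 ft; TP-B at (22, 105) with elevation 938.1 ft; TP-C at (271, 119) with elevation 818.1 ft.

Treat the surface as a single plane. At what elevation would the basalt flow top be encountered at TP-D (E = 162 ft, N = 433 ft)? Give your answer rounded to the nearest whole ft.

Let the plane be z = a·E + b·N + c.
TP-B−TP-A: −102a + 515b = 120.2;  TP-C−TP-A: 147a + 529b = 0.2.
Solving gives a = −0.48960, b = 0.13643.
Then c = 817.9 − a·124 − b·-410 = 934.55.
At (162, 433): z = −79.3 + 59.1 + 934.55 = 914.3 ft.

914 ft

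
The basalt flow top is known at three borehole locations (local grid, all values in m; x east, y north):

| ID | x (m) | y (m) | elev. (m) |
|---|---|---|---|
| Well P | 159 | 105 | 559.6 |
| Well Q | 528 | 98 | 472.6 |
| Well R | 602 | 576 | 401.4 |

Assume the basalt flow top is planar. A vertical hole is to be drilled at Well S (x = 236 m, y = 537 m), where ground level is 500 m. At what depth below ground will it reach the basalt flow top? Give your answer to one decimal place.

7.2 m

Let the plane be z = a·x + b·y + c.
Well Q−Well P: 369a − 7b = −87;  Well R−Well P: 443a + 471b = −158.2.
Solving gives a = −0.23790, b = −0.11212.
Then c = 559.6 − a·159 − b·105 = 609.20.
At (236, 537): z_contact = −56.14 − 60.21 + 609.20 = 492.84 m.
Depth below ground = 500 − 492.84 = 7.2 m.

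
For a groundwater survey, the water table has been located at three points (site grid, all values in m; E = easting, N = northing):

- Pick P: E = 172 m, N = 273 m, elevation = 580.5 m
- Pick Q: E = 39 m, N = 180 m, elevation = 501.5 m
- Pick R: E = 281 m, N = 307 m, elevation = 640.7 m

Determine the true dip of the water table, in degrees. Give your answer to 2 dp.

Two edge vectors: Pick P→Pick Q = (-133, -93, -79), Pick P→Pick R = (109, 34, 60.2).
Normal n = (Pick P→Pick Q) × (Pick P→Pick R) = (-2912.6, -604.4, 5615).
So ∂z/∂E = −n_x/n_z = 0.51872 and ∂z/∂N = −n_y/n_z = 0.10764.
Gradient magnitude |∇z| = √(a² + b²) = √(0.26907 + 0.01159) = 0.52977.
True dip = arctan(0.52977) = 27.91°, dipping toward WSW (azimuth ≈ 258°).

27.91°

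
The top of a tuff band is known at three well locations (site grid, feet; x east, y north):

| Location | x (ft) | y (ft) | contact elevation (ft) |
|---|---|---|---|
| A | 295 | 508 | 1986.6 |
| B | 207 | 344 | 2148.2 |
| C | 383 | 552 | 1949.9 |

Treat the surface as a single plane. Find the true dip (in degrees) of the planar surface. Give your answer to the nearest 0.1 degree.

Two edge vectors: A→B = (-88, -164, 161.6), A→C = (88, 44, -36.7).
Normal n = (A→B) × (A→C) = (-1091.6, 10991.2, 10560).
So ∂z/∂x = −n_x/n_z = 0.10337 and ∂z/∂y = −n_y/n_z = −1.04083.
Gradient magnitude |∇z| = √(a² + b²) = √(0.01069 + 1.08333) = 1.04595.
True dip = arctan(1.04595) = 46.3°, dipping toward N (azimuth ≈ 354°).

46.3°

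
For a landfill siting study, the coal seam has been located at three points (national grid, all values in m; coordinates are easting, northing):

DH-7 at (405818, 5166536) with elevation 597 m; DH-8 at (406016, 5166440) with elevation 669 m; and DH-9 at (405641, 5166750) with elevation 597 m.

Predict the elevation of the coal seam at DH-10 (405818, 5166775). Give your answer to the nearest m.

Two edge vectors: DH-7→DH-8 = (198, -96, 72), DH-7→DH-9 = (-177, 214, 0).
Normal n = (DH-7→DH-8) × (DH-7→DH-9) = (-15408, -12744, 25380).
So ∂z/∂easting = −n_x/n_z = 0.60709220 and ∂z/∂northing = −n_y/n_z = 0.50212766.
Intercept c from DH-7: 597 − 246368.94 − 2594260.63 = −2840032.57.
At (405818, 5166775): z = 246368.9 + 2594380.6 − 2840032.57 = 717.0 m.

717 m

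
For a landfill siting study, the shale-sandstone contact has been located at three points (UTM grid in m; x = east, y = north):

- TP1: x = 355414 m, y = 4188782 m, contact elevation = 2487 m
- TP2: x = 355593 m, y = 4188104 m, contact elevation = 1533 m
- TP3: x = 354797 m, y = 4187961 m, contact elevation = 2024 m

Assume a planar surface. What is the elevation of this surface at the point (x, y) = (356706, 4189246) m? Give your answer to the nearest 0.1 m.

Two edge vectors: TP1→TP2 = (179, -678, -954), TP1→TP3 = (-617, -821, -463).
Normal n = (TP1→TP2) × (TP1→TP3) = (-469320, 671495, -565285).
So ∂z/∂x = −n_x/n_z = −0.830236076 and ∂z/∂y = −n_y/n_z = 1.187887526.
Intercept c from TP1: 2487 + 295077.52 − 4975801.89 = −4678237.36.
At (356706, 4189246): z = −296150.2 + 4976353.1 − 4678237.36 = 1965.5 m.

1965.5 m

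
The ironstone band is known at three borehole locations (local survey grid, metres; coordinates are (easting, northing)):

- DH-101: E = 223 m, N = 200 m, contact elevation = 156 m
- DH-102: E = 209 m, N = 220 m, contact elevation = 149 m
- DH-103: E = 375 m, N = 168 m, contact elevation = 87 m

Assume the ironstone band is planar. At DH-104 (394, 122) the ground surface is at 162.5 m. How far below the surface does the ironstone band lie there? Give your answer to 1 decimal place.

Two edge vectors: DH-101→DH-102 = (-14, 20, -7), DH-101→DH-103 = (152, -32, -69).
Normal n = (DH-101→DH-102) × (DH-101→DH-103) = (-1604, -2030, -2592).
So ∂z/∂E = −n_x/n_z = −0.61883 and ∂z/∂N = −n_y/n_z = −0.78318.
Intercept c from DH-101: 156 + 138.00 + 156.64 = 450.63.
At (394, 122): z_contact = −243.82 − 95.55 + 450.63 = 111.27 m.
Depth below ground = 162.5 − 111.27 = 51.2 m.

51.2 m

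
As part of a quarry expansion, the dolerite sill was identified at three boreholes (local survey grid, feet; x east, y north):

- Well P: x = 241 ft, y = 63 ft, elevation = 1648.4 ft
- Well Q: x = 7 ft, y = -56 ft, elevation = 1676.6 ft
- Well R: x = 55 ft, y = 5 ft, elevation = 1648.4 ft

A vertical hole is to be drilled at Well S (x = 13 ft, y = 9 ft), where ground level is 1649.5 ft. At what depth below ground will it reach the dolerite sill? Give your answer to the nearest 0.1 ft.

11.6 ft

Two edge vectors: Well P→Well Q = (-234, -119, 28.2), Well P→Well R = (-186, -58, 0).
Normal n = (Well P→Well Q) × (Well P→Well R) = (1635.6, -5245.2, -8562).
So ∂z/∂x = −n_x/n_z = 0.19103 and ∂z/∂y = −n_y/n_z = −0.61261.
Intercept c from Well P: 1648.4 − 46.04 + 38.59 = 1640.96.
At (13, 9): z_contact = 2.48 − 5.51 + 1640.96 = 1637.93 ft.
Depth below ground = 1649.5 − 1637.93 = 11.6 ft.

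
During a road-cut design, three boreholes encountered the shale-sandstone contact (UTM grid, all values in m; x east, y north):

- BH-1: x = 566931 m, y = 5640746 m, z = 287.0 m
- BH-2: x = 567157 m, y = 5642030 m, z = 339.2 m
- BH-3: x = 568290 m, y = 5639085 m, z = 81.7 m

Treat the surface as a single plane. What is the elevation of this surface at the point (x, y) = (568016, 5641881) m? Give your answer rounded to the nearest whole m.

259 m

Let the plane be z = a·x + b·y + c.
BH-2−BH-1: 226a + 1284b = 52.2;  BH-3−BH-1: 1359a − 1661b = −205.3.
Solving gives a = −0.08343041, b = 0.05533900.
Then c = 287 − a·566931 − b·5640746 = −264566.94.
At (568016, 5641881): z = −47389.8 + 312216.0 − 264566.94 = 259.3 m.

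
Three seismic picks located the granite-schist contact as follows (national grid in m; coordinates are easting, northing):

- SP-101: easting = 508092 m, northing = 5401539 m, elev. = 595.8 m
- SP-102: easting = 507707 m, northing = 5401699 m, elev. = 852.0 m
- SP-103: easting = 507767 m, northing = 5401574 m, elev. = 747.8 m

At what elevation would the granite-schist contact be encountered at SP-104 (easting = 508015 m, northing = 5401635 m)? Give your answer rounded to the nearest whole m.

Let the plane be z = a·easting + b·northing + c.
SP-102−SP-101: −385a + 160b = 256.2;  SP-103−SP-101: −325a + 35b = 152.
Solving gives a = −0.39852044, b = 0.64231019.
Then c = 595.8 − a·508092 − b·5401539 = −3266382.68.
At (508015, 5401635): z = −202454.4 + 3469525.2 − 3266382.68 = 688.1 m.

688 m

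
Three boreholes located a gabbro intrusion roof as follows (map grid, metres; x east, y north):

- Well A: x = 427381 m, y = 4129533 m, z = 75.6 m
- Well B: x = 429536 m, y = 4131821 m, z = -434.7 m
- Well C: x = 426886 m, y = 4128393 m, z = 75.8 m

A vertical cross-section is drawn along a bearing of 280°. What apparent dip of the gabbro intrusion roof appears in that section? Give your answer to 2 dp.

Two edge vectors: Well A→Well B = (2155, 2288, -510.3), Well A→Well C = (-495, -1140, 0.2).
Normal n = (Well A→Well B) × (Well A→Well C) = (-581284.4, 252167.5, -1324140).
So ∂z/∂x = −n_x/n_z = −0.43899 and ∂z/∂y = −n_y/n_z = 0.19044.
Unit vector along 280° is (sin 280°, cos 280°) = (-0.9848, 0.1736).
Slope in that direction = a·(-0.9848) + b·(0.1736) = 0.46539.
Apparent dip = arctan|0.46539| = 24.96° (true dip is 25.6°, so apparent ≤ true as expected).

24.96°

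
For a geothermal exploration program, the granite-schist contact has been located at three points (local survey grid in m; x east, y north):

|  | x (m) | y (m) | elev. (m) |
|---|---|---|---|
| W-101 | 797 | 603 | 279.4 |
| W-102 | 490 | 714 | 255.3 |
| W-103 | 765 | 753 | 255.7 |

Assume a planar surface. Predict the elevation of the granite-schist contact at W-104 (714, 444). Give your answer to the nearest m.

Let the plane be z = a·x + b·y + c.
W-102−W-101: −307a + 111b = −24.1;  W-103−W-101: −32a + 150b = −23.7.
Solving gives a = 0.02316, b = −0.15306.
Then c = 279.4 − a·797 − b·603 = 353.24.
At (714, 444): z = 16.5 − 68.0 + 353.24 = 301.8 m.

302 m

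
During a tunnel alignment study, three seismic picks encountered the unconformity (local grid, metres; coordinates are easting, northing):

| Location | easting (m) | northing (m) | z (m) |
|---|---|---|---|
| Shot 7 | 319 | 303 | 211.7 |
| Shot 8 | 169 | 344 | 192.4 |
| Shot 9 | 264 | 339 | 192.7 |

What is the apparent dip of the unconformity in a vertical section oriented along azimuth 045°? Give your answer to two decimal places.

Two edge vectors: Shot 7→Shot 8 = (-150, 41, -19.3), Shot 7→Shot 9 = (-55, 36, -19).
Normal n = (Shot 7→Shot 8) × (Shot 7→Shot 9) = (-84.2, -1788.5, -3145).
So ∂z/∂easting = −n_x/n_z = −0.02677 and ∂z/∂northing = −n_y/n_z = −0.56868.
Unit vector along 045° is (sin 45°, cos 45°) = (0.7071, 0.7071).
Slope in that direction = a·(0.7071) + b·(0.7071) = −0.42105.
Apparent dip = arctan|0.42105| = 22.83° (true dip is 29.7°, so apparent ≤ true as expected).

22.83°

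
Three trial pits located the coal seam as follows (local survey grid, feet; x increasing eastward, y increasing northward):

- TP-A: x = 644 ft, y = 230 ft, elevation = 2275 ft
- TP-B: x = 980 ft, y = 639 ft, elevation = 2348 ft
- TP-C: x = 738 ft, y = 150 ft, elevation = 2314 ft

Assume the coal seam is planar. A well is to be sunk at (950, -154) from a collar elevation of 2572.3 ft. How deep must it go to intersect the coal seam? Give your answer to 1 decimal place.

Let the plane be z = a·x + b·y + c.
TP-B−TP-A: 336a + 409b = 73;  TP-C−TP-A: 94a − 80b = 39.
Solving gives a = 0.33357, b = −0.09555.
Then c = 2275 − a·644 − b·230 = 2082.16.
At (950, -154): z_contact = 316.89 + 14.71 + 2082.16 = 2413.77 ft.
Depth below ground = 2572.3 − 2413.77 = 158.5 ft.

158.5 ft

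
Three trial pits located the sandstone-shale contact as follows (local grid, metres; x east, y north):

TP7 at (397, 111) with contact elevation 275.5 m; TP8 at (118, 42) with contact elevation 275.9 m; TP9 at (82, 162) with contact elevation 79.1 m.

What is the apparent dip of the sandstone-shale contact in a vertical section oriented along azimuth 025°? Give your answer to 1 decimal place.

Let the plane be z = a·x + b·y + c.
TP8−TP7: −279a − 69b = 0.4;  TP9−TP7: −315a + 51b = −196.4.
Solving gives a = 0.37624, b = −1.52713.
Unit vector along 025° is (sin 25°, cos 25°) = (0.4226, 0.9063).
Slope in that direction = a·(0.4226) + b·(0.9063) = −1.22504.
Apparent dip = arctan|1.22504| = 50.8° (true dip is 57.6°, so apparent ≤ true as expected).

50.8°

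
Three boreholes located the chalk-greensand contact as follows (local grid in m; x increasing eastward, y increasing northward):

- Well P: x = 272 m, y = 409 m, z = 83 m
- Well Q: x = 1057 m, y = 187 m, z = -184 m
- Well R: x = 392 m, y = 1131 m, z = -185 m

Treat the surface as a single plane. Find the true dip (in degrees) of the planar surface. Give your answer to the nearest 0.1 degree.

27.5°

Let the plane be z = a·x + b·y + c.
Well Q−Well P: 785a − 222b = −267;  Well R−Well P: 120a + 722b = −268.
Solving gives a = −0.42512, b = −0.30053.
Gradient magnitude |∇z| = √(a² + b²) = √(0.18073 + 0.09032) = 0.52062.
True dip = arctan(0.52062) = 27.5°, dipping toward NE (azimuth ≈ 055°).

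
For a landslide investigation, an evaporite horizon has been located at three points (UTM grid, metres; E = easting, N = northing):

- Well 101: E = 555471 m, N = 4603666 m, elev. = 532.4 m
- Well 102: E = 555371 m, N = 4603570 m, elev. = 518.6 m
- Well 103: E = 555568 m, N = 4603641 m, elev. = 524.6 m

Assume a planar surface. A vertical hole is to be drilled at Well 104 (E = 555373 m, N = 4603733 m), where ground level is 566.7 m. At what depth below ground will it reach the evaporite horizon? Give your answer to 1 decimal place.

Two edge vectors: Well 101→Well 102 = (-100, -96, -13.8), Well 101→Well 103 = (97, -25, -7.8).
Normal n = (Well 101→Well 102) × (Well 101→Well 103) = (403.8, -2118.6, 11812).
So ∂z/∂E = −n_x/n_z = −0.034185574 and ∂z/∂N = −n_y/n_z = 0.179359973.
Intercept c from Well 101: 532.4 + 18989.09 − 825713.41 = −806191.91.
At (555373, 4603733): z_contact = −18985.74 + 825725.43 − 806191.91 = 547.77 m.
Depth below ground = 566.7 − 547.77 = 18.9 m.

18.9 m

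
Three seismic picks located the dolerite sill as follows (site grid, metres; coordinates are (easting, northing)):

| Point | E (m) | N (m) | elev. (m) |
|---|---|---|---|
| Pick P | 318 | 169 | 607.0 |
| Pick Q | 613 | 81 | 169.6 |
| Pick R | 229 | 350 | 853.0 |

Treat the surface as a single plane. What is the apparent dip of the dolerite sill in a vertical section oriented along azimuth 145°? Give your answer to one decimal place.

53.0°

Two edge vectors: Pick P→Pick Q = (295, -88, -437.4), Pick P→Pick R = (-89, 181, 246).
Normal n = (Pick P→Pick Q) × (Pick P→Pick R) = (57521.4, -33641.4, 45563).
So ∂z/∂E = −n_x/n_z = −1.26246 and ∂z/∂N = −n_y/n_z = 0.73835.
Unit vector along 145° is (sin 145°, cos 145°) = (0.5736, -0.8192).
Slope in that direction = a·(0.5736) + b·(-0.8192) = −1.32894.
Apparent dip = arctan|1.32894| = 53.0° (true dip is 55.6°, so apparent ≤ true as expected).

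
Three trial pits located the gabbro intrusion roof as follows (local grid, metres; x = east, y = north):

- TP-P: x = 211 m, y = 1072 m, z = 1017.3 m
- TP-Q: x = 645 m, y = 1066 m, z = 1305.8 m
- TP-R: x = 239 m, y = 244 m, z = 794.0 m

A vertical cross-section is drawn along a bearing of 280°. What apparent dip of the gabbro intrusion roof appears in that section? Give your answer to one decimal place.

31.3°

Let the plane be z = a·x + b·y + c.
TP-Q−TP-P: 434a − 6b = 288.5;  TP-R−TP-P: 28a − 828b = −223.3.
Solving gives a = 0.66879, b = 0.29230.
Unit vector along 280° is (sin 280°, cos 280°) = (-0.9848, 0.1736).
Slope in that direction = a·(-0.9848) + b·(0.1736) = −0.60787.
Apparent dip = arctan|0.60787| = 31.3° (true dip is 36.1°, so apparent ≤ true as expected).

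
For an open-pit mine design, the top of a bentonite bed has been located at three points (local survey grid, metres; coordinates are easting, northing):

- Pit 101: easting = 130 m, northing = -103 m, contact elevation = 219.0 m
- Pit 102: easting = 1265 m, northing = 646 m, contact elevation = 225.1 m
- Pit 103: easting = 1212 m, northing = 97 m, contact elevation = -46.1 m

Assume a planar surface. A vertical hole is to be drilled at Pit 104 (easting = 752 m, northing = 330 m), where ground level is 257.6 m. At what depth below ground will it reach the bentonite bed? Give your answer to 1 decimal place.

23.4 m

Two edge vectors: Pit 101→Pit 102 = (1135, 749, 6.1), Pit 101→Pit 103 = (1082, 200, -265.1).
Normal n = (Pit 101→Pit 102) × (Pit 101→Pit 103) = (-199779.9, 307488.7, -583418).
So ∂z/∂easting = −n_x/n_z = −0.342430 and ∂z/∂northing = −n_y/n_z = 0.527047.
Intercept c from Pit 101: 219 + 44.52 + 54.29 = 317.80.
At (752, 330): z_contact = −257.51 + 173.93 + 317.80 = 234.22 m.
Depth below ground = 257.6 − 234.22 = 23.4 m.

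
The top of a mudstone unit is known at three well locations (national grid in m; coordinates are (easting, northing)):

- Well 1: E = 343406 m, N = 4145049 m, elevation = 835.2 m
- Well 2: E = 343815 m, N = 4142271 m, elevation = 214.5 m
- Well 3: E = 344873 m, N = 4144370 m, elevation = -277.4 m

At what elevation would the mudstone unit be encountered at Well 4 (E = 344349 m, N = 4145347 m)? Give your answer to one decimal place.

Two edge vectors: Well 1→Well 2 = (409, -2778, -620.7), Well 1→Well 3 = (1467, -679, -1112.6).
Normal n = (Well 1→Well 2) × (Well 1→Well 3) = (2669347.5, -455513.5, 3797615).
So ∂z/∂E = −n_x/n_z = −0.702901031 and ∂z/∂N = −n_y/n_z = 0.119947256.
Intercept c from Well 1: 835.2 + 241380.43 − 497187.26 = −254971.62.
At (344349, 4145347): z = −242043.3 + 497223.0 − 254971.62 = 208.1 m.

208.1 m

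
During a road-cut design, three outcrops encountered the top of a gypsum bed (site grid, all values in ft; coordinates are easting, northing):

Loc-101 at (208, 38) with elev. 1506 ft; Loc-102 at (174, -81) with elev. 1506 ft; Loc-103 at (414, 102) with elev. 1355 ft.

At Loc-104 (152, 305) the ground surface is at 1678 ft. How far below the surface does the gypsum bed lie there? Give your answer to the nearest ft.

Let the plane be z = a·easting + b·northing + c.
Loc-102−Loc-101: −34a − 119b = 0;  Loc-103−Loc-101: 206a + 64b = −151.
Solving gives a = −0.80441, b = 0.22983.
Then c = 1506 − a·208 − b·38 = 1664.58.
At (152, 305): z_contact = −122.3 + 70.1 + 1664.58 = 1612.4 ft.
Depth below ground = 1678 − 1612.4 = 66 ft.

66 ft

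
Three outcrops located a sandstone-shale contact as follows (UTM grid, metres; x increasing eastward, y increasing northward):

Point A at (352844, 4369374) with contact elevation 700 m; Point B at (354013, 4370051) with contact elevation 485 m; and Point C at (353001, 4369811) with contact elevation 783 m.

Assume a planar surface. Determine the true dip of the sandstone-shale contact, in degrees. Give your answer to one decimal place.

Two edge vectors: Point A→Point B = (1169, 677, -215), Point A→Point C = (157, 437, 83).
Normal n = (Point A→Point B) × (Point A→Point C) = (150146, -130782, 404564).
So ∂z/∂x = −n_x/n_z = −0.37113 and ∂z/∂y = −n_y/n_z = 0.32327.
Gradient magnitude |∇z| = √(a² + b²) = √(0.13774 + 0.10450) = 0.49218.
True dip = arctan(0.49218) = 26.2°, dipping toward SE (azimuth ≈ 131°).

26.2°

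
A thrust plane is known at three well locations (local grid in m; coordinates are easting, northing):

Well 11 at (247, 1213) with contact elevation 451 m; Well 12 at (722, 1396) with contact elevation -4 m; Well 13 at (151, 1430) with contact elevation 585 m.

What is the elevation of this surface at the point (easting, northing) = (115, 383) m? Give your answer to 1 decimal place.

Let the plane be z = a·easting + b·northing + c.
Well 12−Well 11: 475a + 183b = −455;  Well 13−Well 11: −96a + 217b = 134.
Solving gives a = −1.021667, b = 0.165530.
Then c = 451 − a·247 − b·1213 = 502.56.
At (115, 383): z = −117.5 + 63.4 + 502.56 = 448.5 m.

448.5 m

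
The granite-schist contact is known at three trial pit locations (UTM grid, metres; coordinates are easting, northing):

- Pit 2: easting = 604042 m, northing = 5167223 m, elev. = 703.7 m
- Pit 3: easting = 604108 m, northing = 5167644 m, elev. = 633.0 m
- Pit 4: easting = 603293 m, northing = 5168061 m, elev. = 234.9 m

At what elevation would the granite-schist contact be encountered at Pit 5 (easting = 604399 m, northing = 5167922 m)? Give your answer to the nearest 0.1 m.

Let the plane be z = a·easting + b·northing + c.
Pit 3−Pit 2: 66a + 421b = −70.7;  Pit 4−Pit 2: −749a + 838b = −468.8.
Solving gives a = 0.372650869, b = −0.226353818.
Then c = 703.7 − a·604042 − b·5167223 = 945227.58.
At (604399, 5167922): z = 225229.8 − 1169778.9 + 945227.58 = 678.5 m.

678.5 m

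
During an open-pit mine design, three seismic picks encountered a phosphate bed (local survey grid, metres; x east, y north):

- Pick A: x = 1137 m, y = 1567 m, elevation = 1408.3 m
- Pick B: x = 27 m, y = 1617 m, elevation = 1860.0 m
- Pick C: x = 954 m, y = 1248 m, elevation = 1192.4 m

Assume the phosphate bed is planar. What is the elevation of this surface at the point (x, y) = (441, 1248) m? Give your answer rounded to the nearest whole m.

1381 m

Two edge vectors: Pick A→Pick B = (-1110, 50, 451.7), Pick A→Pick C = (-183, -319, -215.9).
Normal n = (Pick A→Pick B) × (Pick A→Pick C) = (133297.3, -322310.1, 363240).
So ∂z/∂x = −n_x/n_z = −0.36697 and ∂z/∂y = −n_y/n_z = 0.88732.
Intercept c from Pick A: 1408.3 + 417.24 − 1390.43 = 435.11.
At (441, 1248): z = −161.8 + 1107.4 + 435.11 = 1380.7 m.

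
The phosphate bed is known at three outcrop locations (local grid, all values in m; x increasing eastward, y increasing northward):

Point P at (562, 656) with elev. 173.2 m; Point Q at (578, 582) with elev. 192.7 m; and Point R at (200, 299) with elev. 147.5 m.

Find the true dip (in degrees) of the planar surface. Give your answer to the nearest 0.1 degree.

18.8°

Two edge vectors: Point P→Point Q = (16, -74, 19.5), Point P→Point R = (-362, -357, -25.7).
Normal n = (Point P→Point Q) × (Point P→Point R) = (8863.3, -6647.8, -32500).
So ∂z/∂x = −n_x/n_z = 0.27272 and ∂z/∂y = −n_y/n_z = −0.20455.
Gradient magnitude |∇z| = √(a² + b²) = √(0.07437 + 0.04184) = 0.34090.
True dip = arctan(0.34090) = 18.8°, dipping toward NW (azimuth ≈ 307°).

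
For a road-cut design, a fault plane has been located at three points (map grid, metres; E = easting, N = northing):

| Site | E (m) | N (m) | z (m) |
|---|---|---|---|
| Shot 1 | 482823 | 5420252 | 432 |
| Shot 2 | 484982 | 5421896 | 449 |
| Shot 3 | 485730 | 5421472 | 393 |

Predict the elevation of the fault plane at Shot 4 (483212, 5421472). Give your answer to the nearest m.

493 m

Two edge vectors: Shot 1→Shot 2 = (2159, 1644, 17), Shot 1→Shot 3 = (2907, 1220, -39).
Normal n = (Shot 1→Shot 2) × (Shot 1→Shot 3) = (-84856, 133620, -2145128).
So ∂z/∂E = −n_x/n_z = −0.03955755 and ∂z/∂N = −n_y/n_z = 0.06228999.
Intercept c from Shot 1: 432 + 19099.29 − 337627.44 = −318096.15.
At (483212, 5421472): z = −19114.7 + 337703.4 − 318096.15 = 492.6 m.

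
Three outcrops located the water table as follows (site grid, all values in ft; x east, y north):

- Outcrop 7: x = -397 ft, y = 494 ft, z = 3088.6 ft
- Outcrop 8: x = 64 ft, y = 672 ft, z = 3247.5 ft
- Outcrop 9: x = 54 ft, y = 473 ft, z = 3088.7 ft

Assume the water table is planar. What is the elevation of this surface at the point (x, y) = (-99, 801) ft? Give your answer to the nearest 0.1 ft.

Let the plane be z = a·x + b·y + c.
Outcrop 8−Outcrop 7: 461a + 178b = 158.9;  Outcrop 9−Outcrop 7: 451a − 21b = 0.1.
Solving gives a = 0.03729, b = 0.79612.
Then c = 3088.6 − a·-397 − b·494 = 2710.12.
At (-99, 801): z = −3.7 + 637.7 + 2710.12 = 3344.1 ft.

3344.1 ft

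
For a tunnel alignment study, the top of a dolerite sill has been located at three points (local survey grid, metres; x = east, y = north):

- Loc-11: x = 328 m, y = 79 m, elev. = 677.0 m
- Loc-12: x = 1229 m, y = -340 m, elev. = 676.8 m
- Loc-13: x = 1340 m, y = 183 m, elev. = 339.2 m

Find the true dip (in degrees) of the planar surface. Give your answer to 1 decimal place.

Let the plane be z = a·x + b·y + c.
Loc-12−Loc-11: 901a − 419b = −0.2;  Loc-13−Loc-11: 1012a + 104b = −337.8.
Solving gives a = −0.27342, b = −0.58748.
Gradient magnitude |∇z| = √(a² + b²) = √(0.07476 + 0.34513) = 0.64799.
True dip = arctan(0.64799) = 32.9°, dipping toward NNE (azimuth ≈ 025°).

32.9°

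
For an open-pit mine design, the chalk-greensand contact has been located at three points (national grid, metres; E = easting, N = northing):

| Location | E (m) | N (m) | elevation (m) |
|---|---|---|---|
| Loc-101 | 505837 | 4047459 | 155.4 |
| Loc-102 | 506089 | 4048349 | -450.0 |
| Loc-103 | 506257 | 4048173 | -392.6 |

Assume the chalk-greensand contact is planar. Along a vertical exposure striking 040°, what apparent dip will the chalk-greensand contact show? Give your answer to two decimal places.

Let the plane be z = a·E + b·N + c.
Loc-102−Loc-101: 252a + 890b = −605.4;  Loc-103−Loc-101: 420a + 714b = −548.
Solving gives a = −0.28609, b = −0.59922.
Unit vector along 040° is (sin 40°, cos 40°) = (0.6428, 0.7660).
Slope in that direction = a·(0.6428) + b·(0.7660) = −0.64292.
Apparent dip = arctan|0.64292| = 32.74° (true dip is 33.6°, so apparent ≤ true as expected).

32.74°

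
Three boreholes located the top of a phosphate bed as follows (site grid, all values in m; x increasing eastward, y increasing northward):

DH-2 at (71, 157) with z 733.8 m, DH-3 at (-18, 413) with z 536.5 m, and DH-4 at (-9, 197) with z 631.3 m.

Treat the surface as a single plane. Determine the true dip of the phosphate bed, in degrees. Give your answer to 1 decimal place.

49.1°

Let the plane be z = a·x + b·y + c.
DH-3−DH-2: −89a + 256b = −197.3;  DH-4−DH-2: −80a + 40b = −102.5.
Solving gives a = 1.08440, b = −0.39371.
Gradient magnitude |∇z| = √(a² + b²) = √(1.17592 + 0.15500) = 1.15366.
True dip = arctan(1.15366) = 49.1°, dipping toward WNW (azimuth ≈ 290°).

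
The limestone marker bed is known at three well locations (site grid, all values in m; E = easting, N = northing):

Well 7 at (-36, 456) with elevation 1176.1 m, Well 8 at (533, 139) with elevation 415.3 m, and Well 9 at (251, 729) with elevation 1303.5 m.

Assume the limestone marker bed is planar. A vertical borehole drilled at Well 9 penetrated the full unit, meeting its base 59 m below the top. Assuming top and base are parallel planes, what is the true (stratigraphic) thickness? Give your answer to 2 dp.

Two edge vectors: Well 7→Well 8 = (569, -317, -760.8), Well 7→Well 9 = (287, 273, 127.4).
Normal n = (Well 7→Well 8) × (Well 7→Well 9) = (167312.6, -290840.2, 246316).
So ∂z/∂E = −n_x/n_z = −0.67926 and ∂z/∂N = −n_y/n_z = 1.18076.
|∇z| = √(a²+b²) = 1.36220, so dip δ = arctan(1.36220) = 53.72°.
True thickness = vertical thickness × cos δ = 59 × cos 53.72° = 34.91 m.

34.91 m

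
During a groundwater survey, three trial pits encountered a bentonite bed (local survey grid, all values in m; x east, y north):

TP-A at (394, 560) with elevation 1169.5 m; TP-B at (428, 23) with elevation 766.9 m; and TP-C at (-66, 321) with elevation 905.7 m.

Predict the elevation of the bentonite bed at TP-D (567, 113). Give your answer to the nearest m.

Let the plane be z = a·x + b·y + c.
TP-B−TP-A: 34a − 537b = −402.6;  TP-C−TP-A: −460a − 239b = −263.8.
Solving gives a = 0.17809, b = 0.76100.
Then c = 1169.5 − a·394 − b·560 = 673.17.
At (567, 113): z = 101.0 + 86.0 + 673.17 = 860.1 m.

860 m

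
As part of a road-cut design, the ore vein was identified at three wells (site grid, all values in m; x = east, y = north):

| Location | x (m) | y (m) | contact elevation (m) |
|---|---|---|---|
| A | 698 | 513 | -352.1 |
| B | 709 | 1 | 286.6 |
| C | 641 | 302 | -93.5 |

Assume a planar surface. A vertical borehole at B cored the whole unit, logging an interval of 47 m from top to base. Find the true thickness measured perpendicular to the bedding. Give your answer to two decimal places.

29.39 m

Two edge vectors: A→B = (11, -512, 638.7), A→C = (-57, -211, 258.6).
Normal n = (A→B) × (A→C) = (2362.5, -39250.5, -31505).
So ∂z/∂x = −n_x/n_z = 0.07499 and ∂z/∂y = −n_y/n_z = −1.24585.
|∇z| = √(a²+b²) = 1.24810, so dip δ = arctan(1.24810) = 51.30°.
True thickness = vertical thickness × cos δ = 47 × cos 51.30° = 29.39 m.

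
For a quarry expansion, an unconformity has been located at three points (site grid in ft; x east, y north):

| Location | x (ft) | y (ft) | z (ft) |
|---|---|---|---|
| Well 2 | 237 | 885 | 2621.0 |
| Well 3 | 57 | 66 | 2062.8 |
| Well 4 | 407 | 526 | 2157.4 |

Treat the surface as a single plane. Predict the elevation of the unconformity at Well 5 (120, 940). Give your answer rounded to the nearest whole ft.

Let the plane be z = a·x + b·y + c.
Well 3−Well 2: −180a − 819b = −558.2;  Well 4−Well 2: 170a − 359b = −463.6.
Solving gives a = −0.87954, b = 0.87487.
Then c = 2621 − a·237 − b·885 = 2055.19.
At (120, 940): z = −105.5 + 822.4 + 2055.19 = 2772.0 ft.

2772 ft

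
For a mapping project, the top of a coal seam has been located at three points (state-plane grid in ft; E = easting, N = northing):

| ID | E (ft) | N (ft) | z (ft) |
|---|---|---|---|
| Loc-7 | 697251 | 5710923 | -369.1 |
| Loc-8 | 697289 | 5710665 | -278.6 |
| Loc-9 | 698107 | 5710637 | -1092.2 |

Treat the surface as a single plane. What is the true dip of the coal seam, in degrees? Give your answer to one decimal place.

48.5°

Two edge vectors: Loc-7→Loc-8 = (38, -258, 90.5), Loc-7→Loc-9 = (856, -286, -723.1).
Normal n = (Loc-7→Loc-8) × (Loc-7→Loc-9) = (212442.8, 104945.8, 209980).
So ∂z/∂E = −n_x/n_z = −1.01173 and ∂z/∂N = −n_y/n_z = −0.49979.
Gradient magnitude |∇z| = √(a² + b²) = √(1.02360 + 0.24979) = 1.12844.
True dip = arctan(1.12844) = 48.5°, dipping toward ENE (azimuth ≈ 064°).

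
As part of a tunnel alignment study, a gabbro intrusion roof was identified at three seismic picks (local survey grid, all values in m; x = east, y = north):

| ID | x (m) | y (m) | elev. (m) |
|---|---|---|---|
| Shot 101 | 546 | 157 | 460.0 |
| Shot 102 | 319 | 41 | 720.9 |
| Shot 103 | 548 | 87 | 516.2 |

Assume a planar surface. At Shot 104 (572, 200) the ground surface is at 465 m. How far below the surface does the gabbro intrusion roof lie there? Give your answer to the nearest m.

Two edge vectors: Shot 101→Shot 102 = (-227, -116, 260.9), Shot 101→Shot 103 = (2, -70, 56.2).
Normal n = (Shot 101→Shot 102) × (Shot 101→Shot 103) = (11743.8, 13279.2, 16122).
So ∂z/∂x = −n_x/n_z = −0.72843 and ∂z/∂y = −n_y/n_z = −0.82367.
Intercept c from Shot 101: 460 + 397.72 + 129.32 = 987.04.
At (572, 200): z_contact = −416.7 − 164.7 + 987.04 = 405.6 m.
Depth below ground = 465 − 405.6 = 59 m.

59 m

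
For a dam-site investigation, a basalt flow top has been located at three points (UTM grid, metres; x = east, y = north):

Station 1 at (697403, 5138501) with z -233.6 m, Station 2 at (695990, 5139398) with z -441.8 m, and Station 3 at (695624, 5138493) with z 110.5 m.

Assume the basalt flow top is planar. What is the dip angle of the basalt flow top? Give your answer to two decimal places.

Two edge vectors: Station 1→Station 2 = (-1413, 897, -208.2), Station 1→Station 3 = (-1779, -8, 344.1).
Normal n = (Station 1→Station 2) × (Station 1→Station 3) = (306992.1, 856601.1, 1607067).
So ∂z/∂x = −n_x/n_z = −0.19103 and ∂z/∂y = −n_y/n_z = −0.53302.
Gradient magnitude |∇z| = √(a² + b²) = √(0.03649 + 0.28411) = 0.56622.
True dip = arctan(0.56622) = 29.52°, dipping toward NNE (azimuth ≈ 020°).

29.52°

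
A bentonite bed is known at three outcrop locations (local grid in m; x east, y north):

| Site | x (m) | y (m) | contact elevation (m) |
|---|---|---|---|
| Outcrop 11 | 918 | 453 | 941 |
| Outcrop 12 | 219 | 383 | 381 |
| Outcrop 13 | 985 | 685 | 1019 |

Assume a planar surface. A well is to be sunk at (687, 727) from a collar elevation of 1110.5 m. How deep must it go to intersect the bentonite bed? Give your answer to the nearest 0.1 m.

322.5 m

Two edge vectors: Outcrop 11→Outcrop 12 = (-699, -70, -560), Outcrop 11→Outcrop 13 = (67, 232, 78).
Normal n = (Outcrop 11→Outcrop 12) × (Outcrop 11→Outcrop 13) = (124460, 17002, -157478).
So ∂z/∂x = −n_x/n_z = 0.79033 and ∂z/∂y = −n_y/n_z = 0.10796.
Intercept c from Outcrop 11: 941 − 725.53 − 48.91 = 166.57.
At (687, 727): z_contact = 542.96 + 78.49 + 166.57 = 788.02 m.
Depth below ground = 1110.5 − 788.02 = 322.5 m.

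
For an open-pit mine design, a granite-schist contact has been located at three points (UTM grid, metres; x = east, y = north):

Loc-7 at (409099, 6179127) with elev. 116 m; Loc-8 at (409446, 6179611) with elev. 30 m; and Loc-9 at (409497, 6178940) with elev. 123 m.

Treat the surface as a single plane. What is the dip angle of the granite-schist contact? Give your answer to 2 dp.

Let the plane be z = a·x + b·y + c.
Loc-8−Loc-7: 347a + 484b = −86;  Loc-9−Loc-7: 398a − 187b = 7.
Solving gives a = −0.04929, b = −0.14235.
Gradient magnitude |∇z| = √(a² + b²) = √(0.00243 + 0.02026) = 0.15064.
True dip = arctan(0.15064) = 8.57°, dipping toward NNE (azimuth ≈ 019°).

8.57°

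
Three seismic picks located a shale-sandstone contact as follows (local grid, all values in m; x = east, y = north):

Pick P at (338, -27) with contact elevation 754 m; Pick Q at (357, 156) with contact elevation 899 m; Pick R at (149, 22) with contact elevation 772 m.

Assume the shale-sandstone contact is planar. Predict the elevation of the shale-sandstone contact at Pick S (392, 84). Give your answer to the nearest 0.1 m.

Let the plane be z = a·x + b·y + c.
Pick Q−Pick P: 19a + 183b = 145;  Pick R−Pick P: −189a + 49b = 18.
Solving gives a = 0.10730, b = 0.78121.
Then c = 754 − a·338 − b·-27 = 738.83.
At (392, 84): z = 42.1 + 65.6 + 738.83 = 846.5 m.

846.5 m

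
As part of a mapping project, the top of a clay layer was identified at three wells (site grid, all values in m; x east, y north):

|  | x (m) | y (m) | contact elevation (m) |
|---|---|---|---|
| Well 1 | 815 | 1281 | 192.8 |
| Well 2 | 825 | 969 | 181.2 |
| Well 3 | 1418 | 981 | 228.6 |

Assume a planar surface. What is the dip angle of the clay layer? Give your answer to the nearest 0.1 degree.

Two edge vectors: Well 1→Well 2 = (10, -312, -11.6), Well 1→Well 3 = (603, -300, 35.8).
Normal n = (Well 1→Well 2) × (Well 1→Well 3) = (-14649.6, -7352.8, 185136).
So ∂z/∂x = −n_x/n_z = 0.07913 and ∂z/∂y = −n_y/n_z = 0.03972.
Gradient magnitude |∇z| = √(a² + b²) = √(0.00626 + 0.00158) = 0.08854.
True dip = arctan(0.08854) = 5.1°, dipping toward WSW (azimuth ≈ 243°).

5.1°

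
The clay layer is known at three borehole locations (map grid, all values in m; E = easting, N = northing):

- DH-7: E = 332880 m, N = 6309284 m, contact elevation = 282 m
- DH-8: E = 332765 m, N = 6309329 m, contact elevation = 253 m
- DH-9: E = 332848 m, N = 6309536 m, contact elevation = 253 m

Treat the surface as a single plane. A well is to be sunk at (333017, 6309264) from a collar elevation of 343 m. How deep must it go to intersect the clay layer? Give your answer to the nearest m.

29 m

Let the plane be z = a·E + b·N + c.
DH-8−DH-7: −115a + 45b = −29;  DH-9−DH-7: −32a + 252b = −29.
Solving gives a = 0.21797386, b = −0.08740015.
Then c = 282 − a·332880 − b·6309284 = 479155.20.
At (333017, 6309264): z_contact = 72589.0 − 551430.6 + 479155.20 = 313.6 m.
Depth below ground = 343 − 313.6 = 29 m.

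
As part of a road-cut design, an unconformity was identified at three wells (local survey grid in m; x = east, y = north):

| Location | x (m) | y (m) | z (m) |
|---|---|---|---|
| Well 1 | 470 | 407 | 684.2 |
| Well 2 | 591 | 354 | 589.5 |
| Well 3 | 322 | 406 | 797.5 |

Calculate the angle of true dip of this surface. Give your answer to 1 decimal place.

37.5°

Two edge vectors: Well 1→Well 2 = (121, -53, -94.7), Well 1→Well 3 = (-148, -1, 113.3).
Normal n = (Well 1→Well 2) × (Well 1→Well 3) = (-6099.6, 306.3, -7965).
So ∂z/∂x = −n_x/n_z = −0.76580 and ∂z/∂y = −n_y/n_z = 0.03846.
Gradient magnitude |∇z| = √(a² + b²) = √(0.58645 + 0.00148) = 0.76677.
True dip = arctan(0.76677) = 37.5°, dipping toward E (azimuth ≈ 093°).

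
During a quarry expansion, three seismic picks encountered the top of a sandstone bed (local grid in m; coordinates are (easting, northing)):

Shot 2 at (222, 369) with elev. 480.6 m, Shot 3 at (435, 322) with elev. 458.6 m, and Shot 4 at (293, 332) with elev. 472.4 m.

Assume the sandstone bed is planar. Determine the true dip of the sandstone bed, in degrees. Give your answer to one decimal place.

5.9°

Two edge vectors: Shot 2→Shot 3 = (213, -47, -22), Shot 2→Shot 4 = (71, -37, -8.2).
Normal n = (Shot 2→Shot 3) × (Shot 2→Shot 4) = (-428.6, 184.6, -4544).
So ∂z/∂E = −n_x/n_z = −0.09432 and ∂z/∂N = −n_y/n_z = 0.04063.
Gradient magnitude |∇z| = √(a² + b²) = √(0.00890 + 0.00165) = 0.10270.
True dip = arctan(0.10270) = 5.9°, dipping toward ESE (azimuth ≈ 113°).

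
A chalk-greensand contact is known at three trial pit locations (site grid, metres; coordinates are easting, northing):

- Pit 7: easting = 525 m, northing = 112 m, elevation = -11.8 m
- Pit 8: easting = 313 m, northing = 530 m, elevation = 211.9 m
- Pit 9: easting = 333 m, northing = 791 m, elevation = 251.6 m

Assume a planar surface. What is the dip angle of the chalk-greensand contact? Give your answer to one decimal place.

Let the plane be z = a·easting + b·northing + c.
Pit 8−Pit 7: −212a + 418b = 223.7;  Pit 9−Pit 7: −192a + 679b = 263.4.
Solving gives a = −0.65614, b = 0.20239.
Gradient magnitude |∇z| = √(a² + b²) = √(0.43052 + 0.04096) = 0.68665.
True dip = arctan(0.68665) = 34.5°, dipping toward ESE (azimuth ≈ 107°).

34.5°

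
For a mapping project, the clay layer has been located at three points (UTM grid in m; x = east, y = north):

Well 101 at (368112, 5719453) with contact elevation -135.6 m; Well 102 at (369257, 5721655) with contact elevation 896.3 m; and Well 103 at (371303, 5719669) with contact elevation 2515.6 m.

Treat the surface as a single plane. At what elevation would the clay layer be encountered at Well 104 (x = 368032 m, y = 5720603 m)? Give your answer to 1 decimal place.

-158.2 m

Let the plane be z = a·x + b·y + c.
Well 102−Well 101: 1145a + 2202b = 1031.9;  Well 103−Well 101: 3191a + 216b = 2651.2.
Solving gives a = 0.828268918, b = 0.037934645.
Then c = -135.6 − a·368112 − b·5719453 = −521996.75.
At (368032, 5720603): z = 304829.5 + 217009.0 − 521996.75 = -158.2 m.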